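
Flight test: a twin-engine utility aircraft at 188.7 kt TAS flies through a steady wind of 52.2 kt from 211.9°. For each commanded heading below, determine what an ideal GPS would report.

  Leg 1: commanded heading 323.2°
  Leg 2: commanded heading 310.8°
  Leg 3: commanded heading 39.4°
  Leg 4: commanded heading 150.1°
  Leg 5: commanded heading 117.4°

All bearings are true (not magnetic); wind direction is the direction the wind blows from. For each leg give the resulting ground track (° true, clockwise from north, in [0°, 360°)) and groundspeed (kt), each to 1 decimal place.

Leg 1: heading 323.2°; drift +13.2° → track 336.4°, groundspeed 213.3 kt
Leg 2: heading 310.8°; drift +14.7° → track 325.5°, groundspeed 203.4 kt
Leg 3: heading 39.4°; drift -1.6° → track 37.8°, groundspeed 240.5 kt
Leg 4: heading 150.1°; drift -15.7° → track 134.4°, groundspeed 170.4 kt
Leg 5: heading 117.4°; drift -15.1° → track 102.3°, groundspeed 199.7 kt

Leg 1: track=336.4°, groundspeed=213.3 kt
Leg 2: track=325.5°, groundspeed=203.4 kt
Leg 3: track=37.8°, groundspeed=240.5 kt
Leg 4: track=134.4°, groundspeed=170.4 kt
Leg 5: track=102.3°, groundspeed=199.7 kt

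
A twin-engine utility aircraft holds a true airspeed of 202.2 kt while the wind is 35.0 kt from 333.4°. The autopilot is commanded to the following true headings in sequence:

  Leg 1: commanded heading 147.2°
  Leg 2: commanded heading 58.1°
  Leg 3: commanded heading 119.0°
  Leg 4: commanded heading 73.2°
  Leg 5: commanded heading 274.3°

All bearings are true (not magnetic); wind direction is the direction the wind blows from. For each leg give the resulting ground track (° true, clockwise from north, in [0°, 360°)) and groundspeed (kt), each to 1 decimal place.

Leg 1: heading 147.2°; drift +0.9° → track 148.1°, groundspeed 237.0 kt
Leg 2: heading 58.1°; drift +9.9° → track 68.0°, groundspeed 202.0 kt
Leg 3: heading 119.0°; drift +4.9° → track 123.9°, groundspeed 231.9 kt
Leg 4: heading 73.2°; drift +9.4° → track 82.6°, groundspeed 211.0 kt
Leg 5: heading 274.3°; drift -9.3° → track 265.0°, groundspeed 186.7 kt

Leg 1: track=148.1°, groundspeed=237.0 kt
Leg 2: track=68.0°, groundspeed=202.0 kt
Leg 3: track=123.9°, groundspeed=231.9 kt
Leg 4: track=82.6°, groundspeed=211.0 kt
Leg 5: track=265.0°, groundspeed=186.7 kt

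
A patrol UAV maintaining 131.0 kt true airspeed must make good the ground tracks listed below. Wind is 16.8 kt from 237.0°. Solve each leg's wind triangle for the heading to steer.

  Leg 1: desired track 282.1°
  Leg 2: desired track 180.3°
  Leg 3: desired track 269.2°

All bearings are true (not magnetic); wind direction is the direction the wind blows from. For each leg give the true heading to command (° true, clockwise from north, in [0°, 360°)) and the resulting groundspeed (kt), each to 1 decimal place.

Leg 1: desired track 282.1°; wind correction -5.2° → command heading 276.9°, groundspeed 118.6 kt
Leg 2: desired track 180.3°; wind correction +6.2° → command heading 186.5°, groundspeed 121.0 kt
Leg 3: desired track 269.2°; wind correction -3.9° → command heading 265.3°, groundspeed 116.5 kt

Leg 1: heading=276.9°, groundspeed=118.6 kt
Leg 2: heading=186.5°, groundspeed=121.0 kt
Leg 3: heading=265.3°, groundspeed=116.5 kt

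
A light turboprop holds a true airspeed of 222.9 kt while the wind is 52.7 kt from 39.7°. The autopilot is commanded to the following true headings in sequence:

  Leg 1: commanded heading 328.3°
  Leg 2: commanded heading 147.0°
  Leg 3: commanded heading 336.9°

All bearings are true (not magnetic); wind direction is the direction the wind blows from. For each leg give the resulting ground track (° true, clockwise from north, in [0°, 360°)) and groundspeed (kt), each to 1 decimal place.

Leg 1: heading 328.3°; drift -13.6° → track 314.7°, groundspeed 212.1 kt
Leg 2: heading 147.0°; drift +11.9° → track 158.9°, groundspeed 243.8 kt
Leg 3: heading 336.9°; drift -13.3° → track 323.6°, groundspeed 204.3 kt

Leg 1: track=314.7°, groundspeed=212.1 kt
Leg 2: track=158.9°, groundspeed=243.8 kt
Leg 3: track=323.6°, groundspeed=204.3 kt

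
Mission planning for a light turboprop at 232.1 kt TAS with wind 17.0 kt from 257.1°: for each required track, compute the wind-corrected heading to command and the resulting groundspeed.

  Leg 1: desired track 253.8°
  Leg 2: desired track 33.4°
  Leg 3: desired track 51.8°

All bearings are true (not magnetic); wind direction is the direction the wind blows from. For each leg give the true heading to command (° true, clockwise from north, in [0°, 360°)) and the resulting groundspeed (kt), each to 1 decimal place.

Leg 1: desired track 253.8°; wind correction +0.2° → command heading 254.0°, groundspeed 215.1 kt
Leg 2: desired track 33.4°; wind correction -2.9° → command heading 30.5°, groundspeed 244.1 kt
Leg 3: desired track 51.8°; wind correction -1.8° → command heading 50.0°, groundspeed 247.4 kt

Leg 1: heading=254.0°, groundspeed=215.1 kt
Leg 2: heading=30.5°, groundspeed=244.1 kt
Leg 3: heading=50.0°, groundspeed=247.4 kt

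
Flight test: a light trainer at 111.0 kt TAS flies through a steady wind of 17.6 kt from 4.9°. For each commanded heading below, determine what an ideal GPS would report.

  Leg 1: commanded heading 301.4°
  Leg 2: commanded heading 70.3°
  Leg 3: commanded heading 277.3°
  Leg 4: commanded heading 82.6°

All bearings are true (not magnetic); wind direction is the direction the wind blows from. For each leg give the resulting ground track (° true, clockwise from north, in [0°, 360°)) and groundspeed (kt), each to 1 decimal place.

Leg 1: heading 301.4°; drift -8.7° → track 292.7°, groundspeed 104.3 kt
Leg 2: heading 70.3°; drift +8.8° → track 79.1°, groundspeed 104.9 kt
Leg 3: heading 277.3°; drift -9.1° → track 268.2°, groundspeed 111.7 kt
Leg 4: heading 82.6°; drift +9.1° → track 91.7°, groundspeed 108.6 kt

Leg 1: track=292.7°, groundspeed=104.3 kt
Leg 2: track=79.1°, groundspeed=104.9 kt
Leg 3: track=268.2°, groundspeed=111.7 kt
Leg 4: track=91.7°, groundspeed=108.6 kt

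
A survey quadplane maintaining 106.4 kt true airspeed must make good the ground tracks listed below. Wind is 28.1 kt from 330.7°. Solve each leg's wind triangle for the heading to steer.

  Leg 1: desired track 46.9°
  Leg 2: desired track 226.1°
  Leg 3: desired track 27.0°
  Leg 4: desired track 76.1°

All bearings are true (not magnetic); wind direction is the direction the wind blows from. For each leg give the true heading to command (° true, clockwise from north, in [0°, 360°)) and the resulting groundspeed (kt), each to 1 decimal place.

Leg 1: desired track 46.9°; wind correction -14.9° → command heading 32.0°, groundspeed 96.1 kt
Leg 2: desired track 226.1°; wind correction +14.8° → command heading 240.9°, groundspeed 109.9 kt
Leg 3: desired track 27.0°; wind correction -12.7° → command heading 14.3°, groundspeed 88.2 kt
Leg 4: desired track 76.1°; wind correction -14.8° → command heading 61.3°, groundspeed 110.4 kt

Leg 1: heading=32.0°, groundspeed=96.1 kt
Leg 2: heading=240.9°, groundspeed=109.9 kt
Leg 3: heading=14.3°, groundspeed=88.2 kt
Leg 4: heading=61.3°, groundspeed=110.4 kt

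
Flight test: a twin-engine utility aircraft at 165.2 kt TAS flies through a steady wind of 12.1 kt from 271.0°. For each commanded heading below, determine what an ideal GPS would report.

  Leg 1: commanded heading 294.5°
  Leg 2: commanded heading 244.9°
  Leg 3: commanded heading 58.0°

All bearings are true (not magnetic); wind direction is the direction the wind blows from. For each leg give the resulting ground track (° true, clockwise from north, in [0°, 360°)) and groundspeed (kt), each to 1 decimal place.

Leg 1: track=296.3°, groundspeed=154.2 kt
Leg 2: track=242.9°, groundspeed=154.4 kt
Leg 3: track=60.2°, groundspeed=175.5 kt

Leg 1: heading 294.5°; drift +1.8° → track 296.3°, groundspeed 154.2 kt
Leg 2: heading 244.9°; drift -2.0° → track 242.9°, groundspeed 154.4 kt
Leg 3: heading 58.0°; drift +2.2° → track 60.2°, groundspeed 175.5 kt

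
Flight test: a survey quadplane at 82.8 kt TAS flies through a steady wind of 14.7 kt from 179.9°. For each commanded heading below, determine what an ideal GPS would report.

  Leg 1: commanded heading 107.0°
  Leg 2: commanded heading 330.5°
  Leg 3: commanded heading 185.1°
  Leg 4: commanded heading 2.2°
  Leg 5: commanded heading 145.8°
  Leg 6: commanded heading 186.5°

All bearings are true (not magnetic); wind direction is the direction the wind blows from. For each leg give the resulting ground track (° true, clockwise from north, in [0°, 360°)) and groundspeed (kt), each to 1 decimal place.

Leg 1: heading 107.0°; drift -10.2° → track 96.8°, groundspeed 79.7 kt
Leg 2: heading 330.5°; drift +4.3° → track 334.8°, groundspeed 95.9 kt
Leg 3: heading 185.1°; drift +1.1° → track 186.2°, groundspeed 68.2 kt
Leg 4: heading 2.2°; drift -0.3° → track 1.9°, groundspeed 97.5 kt
Leg 5: heading 145.8°; drift -6.7° → track 139.1°, groundspeed 71.1 kt
Leg 6: heading 186.5°; drift +1.4° → track 187.9°, groundspeed 68.2 kt

Leg 1: track=96.8°, groundspeed=79.7 kt
Leg 2: track=334.8°, groundspeed=95.9 kt
Leg 3: track=186.2°, groundspeed=68.2 kt
Leg 4: track=1.9°, groundspeed=97.5 kt
Leg 5: track=139.1°, groundspeed=71.1 kt
Leg 6: track=187.9°, groundspeed=68.2 kt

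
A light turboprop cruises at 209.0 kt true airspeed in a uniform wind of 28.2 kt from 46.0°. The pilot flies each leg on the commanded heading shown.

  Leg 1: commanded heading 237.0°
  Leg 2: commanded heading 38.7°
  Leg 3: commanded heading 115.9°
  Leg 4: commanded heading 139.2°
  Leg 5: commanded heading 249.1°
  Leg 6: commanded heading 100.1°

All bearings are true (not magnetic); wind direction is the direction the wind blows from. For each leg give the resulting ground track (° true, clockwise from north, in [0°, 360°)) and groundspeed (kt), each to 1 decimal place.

Leg 1: heading 237.0°; drift -1.3° → track 235.7°, groundspeed 236.7 kt
Leg 2: heading 38.7°; drift -1.1° → track 37.6°, groundspeed 181.1 kt
Leg 3: heading 115.9°; drift +7.6° → track 123.5°, groundspeed 201.1 kt
Leg 4: heading 139.2°; drift +7.6° → track 146.8°, groundspeed 212.4 kt
Leg 5: heading 249.1°; drift -2.7° → track 246.4°, groundspeed 235.2 kt
Leg 6: heading 100.1°; drift +6.8° → track 106.9°, groundspeed 193.8 kt

Leg 1: track=235.7°, groundspeed=236.7 kt
Leg 2: track=37.6°, groundspeed=181.1 kt
Leg 3: track=123.5°, groundspeed=201.1 kt
Leg 4: track=146.8°, groundspeed=212.4 kt
Leg 5: track=246.4°, groundspeed=235.2 kt
Leg 6: track=106.9°, groundspeed=193.8 kt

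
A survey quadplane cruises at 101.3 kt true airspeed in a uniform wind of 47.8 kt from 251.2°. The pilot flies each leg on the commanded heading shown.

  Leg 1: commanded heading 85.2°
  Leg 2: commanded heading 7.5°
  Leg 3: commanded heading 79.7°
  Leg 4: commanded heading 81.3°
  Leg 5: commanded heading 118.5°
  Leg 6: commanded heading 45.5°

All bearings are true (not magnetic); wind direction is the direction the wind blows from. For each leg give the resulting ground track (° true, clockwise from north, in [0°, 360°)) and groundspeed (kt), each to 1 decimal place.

Leg 1: track=80.7°, groundspeed=148.1 kt
Leg 2: track=26.8°, groundspeed=129.8 kt
Leg 3: track=77.0°, groundspeed=148.7 kt
Leg 4: track=78.1°, groundspeed=148.6 kt
Leg 5: track=103.8°, groundspeed=138.3 kt
Leg 6: track=53.7°, groundspeed=145.9 kt

Leg 1: heading 85.2°; drift -4.5° → track 80.7°, groundspeed 148.1 kt
Leg 2: heading 7.5°; drift +19.3° → track 26.8°, groundspeed 129.8 kt
Leg 3: heading 79.7°; drift -2.7° → track 77.0°, groundspeed 148.7 kt
Leg 4: heading 81.3°; drift -3.2° → track 78.1°, groundspeed 148.6 kt
Leg 5: heading 118.5°; drift -14.7° → track 103.8°, groundspeed 138.3 kt
Leg 6: heading 45.5°; drift +8.2° → track 53.7°, groundspeed 145.9 kt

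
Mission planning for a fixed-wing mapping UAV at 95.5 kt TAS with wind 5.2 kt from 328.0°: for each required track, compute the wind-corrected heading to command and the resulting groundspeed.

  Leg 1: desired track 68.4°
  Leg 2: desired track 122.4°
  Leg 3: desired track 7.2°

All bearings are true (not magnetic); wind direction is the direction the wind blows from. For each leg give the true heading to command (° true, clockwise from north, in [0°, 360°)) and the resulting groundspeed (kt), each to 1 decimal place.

Leg 1: desired track 68.4°; wind correction -3.1° → command heading 65.3°, groundspeed 96.3 kt
Leg 2: desired track 122.4°; wind correction -1.3° → command heading 121.1°, groundspeed 100.2 kt
Leg 3: desired track 7.2°; wind correction -2.0° → command heading 5.2°, groundspeed 91.4 kt

Leg 1: heading=65.3°, groundspeed=96.3 kt
Leg 2: heading=121.1°, groundspeed=100.2 kt
Leg 3: heading=5.2°, groundspeed=91.4 kt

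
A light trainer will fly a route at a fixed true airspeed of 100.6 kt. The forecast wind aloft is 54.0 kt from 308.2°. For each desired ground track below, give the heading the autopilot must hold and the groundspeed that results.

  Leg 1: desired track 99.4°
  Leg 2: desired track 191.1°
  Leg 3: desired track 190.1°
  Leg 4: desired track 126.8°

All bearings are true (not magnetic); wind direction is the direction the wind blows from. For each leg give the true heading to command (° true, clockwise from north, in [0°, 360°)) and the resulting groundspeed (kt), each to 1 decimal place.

Leg 1: desired track 99.4°; wind correction -15.0° → command heading 84.4°, groundspeed 144.5 kt
Leg 2: desired track 191.1°; wind correction +28.5° → command heading 219.6°, groundspeed 113.0 kt
Leg 3: desired track 190.1°; wind correction +28.3° → command heading 218.4°, groundspeed 114.0 kt
Leg 4: desired track 126.8°; wind correction -0.8° → command heading 126.0°, groundspeed 154.6 kt

Leg 1: heading=84.4°, groundspeed=144.5 kt
Leg 2: heading=219.6°, groundspeed=113.0 kt
Leg 3: heading=218.4°, groundspeed=114.0 kt
Leg 4: heading=126.0°, groundspeed=154.6 kt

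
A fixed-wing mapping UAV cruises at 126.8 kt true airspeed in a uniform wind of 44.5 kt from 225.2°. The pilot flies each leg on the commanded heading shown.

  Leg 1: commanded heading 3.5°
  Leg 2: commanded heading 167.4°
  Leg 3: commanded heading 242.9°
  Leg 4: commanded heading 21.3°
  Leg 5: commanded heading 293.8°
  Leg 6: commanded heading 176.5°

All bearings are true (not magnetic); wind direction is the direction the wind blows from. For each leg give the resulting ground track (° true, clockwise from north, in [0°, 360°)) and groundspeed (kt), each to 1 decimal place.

Leg 1: heading 3.5°; drift +10.5° → track 14.0°, groundspeed 162.7 kt
Leg 2: heading 167.4°; drift -20.1° → track 147.3°, groundspeed 109.7 kt
Leg 3: heading 242.9°; drift +9.1° → track 252.0°, groundspeed 85.5 kt
Leg 4: heading 21.3°; drift +6.1° → track 27.4°, groundspeed 168.5 kt
Leg 5: heading 293.8°; drift +20.5° → track 314.3°, groundspeed 118.1 kt
Leg 6: heading 176.5°; drift -18.9° → track 157.6°, groundspeed 103.0 kt

Leg 1: track=14.0°, groundspeed=162.7 kt
Leg 2: track=147.3°, groundspeed=109.7 kt
Leg 3: track=252.0°, groundspeed=85.5 kt
Leg 4: track=27.4°, groundspeed=168.5 kt
Leg 5: track=314.3°, groundspeed=118.1 kt
Leg 6: track=157.6°, groundspeed=103.0 kt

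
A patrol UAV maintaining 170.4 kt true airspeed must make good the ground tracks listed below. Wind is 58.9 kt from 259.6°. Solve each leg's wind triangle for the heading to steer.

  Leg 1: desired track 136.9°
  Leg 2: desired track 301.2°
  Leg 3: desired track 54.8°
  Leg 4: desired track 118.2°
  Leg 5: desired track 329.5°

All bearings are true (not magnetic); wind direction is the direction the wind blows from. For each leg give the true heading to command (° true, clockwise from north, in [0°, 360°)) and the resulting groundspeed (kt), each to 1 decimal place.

Leg 1: heading=153.8°, groundspeed=194.9 kt
Leg 2: heading=287.9°, groundspeed=121.8 kt
Leg 3: heading=46.5°, groundspeed=222.1 kt
Leg 4: heading=130.7°, groundspeed=212.4 kt
Leg 5: heading=310.6°, groundspeed=140.9 kt

Leg 1: desired track 136.9°; wind correction +16.9° → command heading 153.8°, groundspeed 194.9 kt
Leg 2: desired track 301.2°; wind correction -13.3° → command heading 287.9°, groundspeed 121.8 kt
Leg 3: desired track 54.8°; wind correction -8.3° → command heading 46.5°, groundspeed 222.1 kt
Leg 4: desired track 118.2°; wind correction +12.5° → command heading 130.7°, groundspeed 212.4 kt
Leg 5: desired track 329.5°; wind correction -18.9° → command heading 310.6°, groundspeed 140.9 kt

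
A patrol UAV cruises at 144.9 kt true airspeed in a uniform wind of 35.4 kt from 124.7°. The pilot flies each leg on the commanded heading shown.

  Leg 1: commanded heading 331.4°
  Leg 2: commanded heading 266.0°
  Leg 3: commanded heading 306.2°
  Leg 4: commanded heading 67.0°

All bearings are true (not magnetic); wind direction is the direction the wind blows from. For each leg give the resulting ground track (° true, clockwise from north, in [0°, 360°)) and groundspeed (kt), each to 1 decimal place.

Leg 1: heading 331.4°; drift -5.1° → track 326.3°, groundspeed 177.2 kt
Leg 2: heading 266.0°; drift +7.3° → track 273.3°, groundspeed 173.9 kt
Leg 3: heading 306.2°; drift -0.3° → track 305.9°, groundspeed 180.3 kt
Leg 4: heading 67.0°; drift -13.4° → track 53.6°, groundspeed 129.5 kt

Leg 1: track=326.3°, groundspeed=177.2 kt
Leg 2: track=273.3°, groundspeed=173.9 kt
Leg 3: track=305.9°, groundspeed=180.3 kt
Leg 4: track=53.6°, groundspeed=129.5 kt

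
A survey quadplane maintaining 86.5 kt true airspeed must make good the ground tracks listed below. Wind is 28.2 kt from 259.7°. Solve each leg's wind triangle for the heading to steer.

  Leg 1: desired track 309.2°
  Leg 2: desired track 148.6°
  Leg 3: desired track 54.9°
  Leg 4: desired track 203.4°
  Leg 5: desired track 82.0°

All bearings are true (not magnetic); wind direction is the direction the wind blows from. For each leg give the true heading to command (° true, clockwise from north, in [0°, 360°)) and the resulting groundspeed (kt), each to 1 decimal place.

Leg 1: desired track 309.2°; wind correction -14.4° → command heading 294.8°, groundspeed 65.5 kt
Leg 2: desired track 148.6°; wind correction +17.7° → command heading 166.3°, groundspeed 92.6 kt
Leg 3: desired track 54.9°; wind correction -7.9° → command heading 47.0°, groundspeed 111.3 kt
Leg 4: desired track 203.4°; wind correction +15.7° → command heading 219.1°, groundspeed 67.6 kt
Leg 5: desired track 82.0°; wind correction +0.7° → command heading 82.7°, groundspeed 114.7 kt

Leg 1: heading=294.8°, groundspeed=65.5 kt
Leg 2: heading=166.3°, groundspeed=92.6 kt
Leg 3: heading=47.0°, groundspeed=111.3 kt
Leg 4: heading=219.1°, groundspeed=67.6 kt
Leg 5: heading=82.7°, groundspeed=114.7 kt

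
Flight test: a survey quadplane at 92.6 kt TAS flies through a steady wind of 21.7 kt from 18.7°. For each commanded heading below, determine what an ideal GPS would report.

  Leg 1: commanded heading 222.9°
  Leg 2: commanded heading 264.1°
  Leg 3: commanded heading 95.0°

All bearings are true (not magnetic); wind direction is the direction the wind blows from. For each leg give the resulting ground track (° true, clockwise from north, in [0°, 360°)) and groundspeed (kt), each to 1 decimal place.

Leg 1: track=218.4°, groundspeed=112.7 kt
Leg 2: track=253.1°, groundspeed=103.5 kt
Leg 3: track=108.6°, groundspeed=90.0 kt

Leg 1: heading 222.9°; drift -4.5° → track 218.4°, groundspeed 112.7 kt
Leg 2: heading 264.1°; drift -11.0° → track 253.1°, groundspeed 103.5 kt
Leg 3: heading 95.0°; drift +13.6° → track 108.6°, groundspeed 90.0 kt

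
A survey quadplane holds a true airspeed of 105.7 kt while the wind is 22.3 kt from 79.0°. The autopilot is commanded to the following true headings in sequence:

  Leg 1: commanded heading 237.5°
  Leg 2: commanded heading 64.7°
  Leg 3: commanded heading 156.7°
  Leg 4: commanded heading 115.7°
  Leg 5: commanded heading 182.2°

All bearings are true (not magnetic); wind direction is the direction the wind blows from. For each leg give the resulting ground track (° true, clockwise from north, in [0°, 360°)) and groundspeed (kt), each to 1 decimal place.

Leg 1: heading 237.5°; drift +3.7° → track 241.2°, groundspeed 126.7 kt
Leg 2: heading 64.7°; drift -3.7° → track 61.0°, groundspeed 84.3 kt
Leg 3: heading 156.7°; drift +12.2° → track 168.9°, groundspeed 103.3 kt
Leg 4: heading 115.7°; drift +8.6° → track 124.3°, groundspeed 88.8 kt
Leg 5: heading 182.2°; drift +11.1° → track 193.3°, groundspeed 112.9 kt

Leg 1: track=241.2°, groundspeed=126.7 kt
Leg 2: track=61.0°, groundspeed=84.3 kt
Leg 3: track=168.9°, groundspeed=103.3 kt
Leg 4: track=124.3°, groundspeed=88.8 kt
Leg 5: track=193.3°, groundspeed=112.9 kt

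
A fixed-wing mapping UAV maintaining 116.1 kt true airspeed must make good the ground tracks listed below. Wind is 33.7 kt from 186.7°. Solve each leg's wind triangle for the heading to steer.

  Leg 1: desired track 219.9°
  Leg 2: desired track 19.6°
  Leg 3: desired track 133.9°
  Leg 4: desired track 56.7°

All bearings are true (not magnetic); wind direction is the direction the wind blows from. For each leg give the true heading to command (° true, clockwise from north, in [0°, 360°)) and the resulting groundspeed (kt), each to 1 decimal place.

Leg 1: heading=210.8°, groundspeed=86.4 kt
Leg 2: heading=23.3°, groundspeed=148.7 kt
Leg 3: heading=147.3°, groundspeed=92.6 kt
Leg 4: heading=69.5°, groundspeed=134.9 kt

Leg 1: desired track 219.9°; wind correction -9.1° → command heading 210.8°, groundspeed 86.4 kt
Leg 2: desired track 19.6°; wind correction +3.7° → command heading 23.3°, groundspeed 148.7 kt
Leg 3: desired track 133.9°; wind correction +13.4° → command heading 147.3°, groundspeed 92.6 kt
Leg 4: desired track 56.7°; wind correction +12.8° → command heading 69.5°, groundspeed 134.9 kt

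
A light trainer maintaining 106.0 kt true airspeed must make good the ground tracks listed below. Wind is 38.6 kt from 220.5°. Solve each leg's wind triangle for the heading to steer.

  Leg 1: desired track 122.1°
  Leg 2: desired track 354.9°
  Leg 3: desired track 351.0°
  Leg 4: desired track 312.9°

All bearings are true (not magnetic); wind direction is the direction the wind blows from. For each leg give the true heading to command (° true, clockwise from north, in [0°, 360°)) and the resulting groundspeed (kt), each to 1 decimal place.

Leg 1: desired track 122.1°; wind correction +21.1° → command heading 143.2°, groundspeed 104.5 kt
Leg 2: desired track 354.9°; wind correction -15.1° → command heading 339.8°, groundspeed 129.4 kt
Leg 3: desired track 351.0°; wind correction -16.1° → command heading 334.9°, groundspeed 126.9 kt
Leg 4: desired track 312.9°; wind correction -21.3° → command heading 291.6°, groundspeed 100.4 kt

Leg 1: heading=143.2°, groundspeed=104.5 kt
Leg 2: heading=339.8°, groundspeed=129.4 kt
Leg 3: heading=334.9°, groundspeed=126.9 kt
Leg 4: heading=291.6°, groundspeed=100.4 kt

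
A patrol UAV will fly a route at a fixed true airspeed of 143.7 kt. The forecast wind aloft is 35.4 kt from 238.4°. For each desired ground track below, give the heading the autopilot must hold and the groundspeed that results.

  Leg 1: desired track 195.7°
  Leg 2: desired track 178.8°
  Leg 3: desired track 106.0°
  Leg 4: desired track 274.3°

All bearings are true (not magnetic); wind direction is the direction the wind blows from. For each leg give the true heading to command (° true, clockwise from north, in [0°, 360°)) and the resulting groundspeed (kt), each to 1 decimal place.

Leg 1: heading=205.3°, groundspeed=115.7 kt
Leg 2: heading=191.1°, groundspeed=122.5 kt
Leg 3: heading=116.5°, groundspeed=165.2 kt
Leg 4: heading=266.0°, groundspeed=113.5 kt

Leg 1: desired track 195.7°; wind correction +9.6° → command heading 205.3°, groundspeed 115.7 kt
Leg 2: desired track 178.8°; wind correction +12.3° → command heading 191.1°, groundspeed 122.5 kt
Leg 3: desired track 106.0°; wind correction +10.5° → command heading 116.5°, groundspeed 165.2 kt
Leg 4: desired track 274.3°; wind correction -8.3° → command heading 266.0°, groundspeed 113.5 kt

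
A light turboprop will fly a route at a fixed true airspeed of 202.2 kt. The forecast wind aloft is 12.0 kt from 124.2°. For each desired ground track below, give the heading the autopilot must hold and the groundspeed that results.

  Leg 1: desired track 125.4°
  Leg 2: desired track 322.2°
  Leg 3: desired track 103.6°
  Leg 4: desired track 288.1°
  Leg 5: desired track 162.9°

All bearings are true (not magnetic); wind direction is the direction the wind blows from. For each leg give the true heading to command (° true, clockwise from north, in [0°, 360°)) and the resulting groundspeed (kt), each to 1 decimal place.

Leg 1: desired track 125.4°; wind correction -0.1° → command heading 125.3°, groundspeed 190.2 kt
Leg 2: desired track 322.2°; wind correction +1.1° → command heading 323.3°, groundspeed 213.6 kt
Leg 3: desired track 103.6°; wind correction +1.2° → command heading 104.8°, groundspeed 190.9 kt
Leg 4: desired track 288.1°; wind correction -0.9° → command heading 287.2°, groundspeed 213.7 kt
Leg 5: desired track 162.9°; wind correction -2.1° → command heading 160.8°, groundspeed 192.7 kt

Leg 1: heading=125.3°, groundspeed=190.2 kt
Leg 2: heading=323.3°, groundspeed=213.6 kt
Leg 3: heading=104.8°, groundspeed=190.9 kt
Leg 4: heading=287.2°, groundspeed=213.7 kt
Leg 5: heading=160.8°, groundspeed=192.7 kt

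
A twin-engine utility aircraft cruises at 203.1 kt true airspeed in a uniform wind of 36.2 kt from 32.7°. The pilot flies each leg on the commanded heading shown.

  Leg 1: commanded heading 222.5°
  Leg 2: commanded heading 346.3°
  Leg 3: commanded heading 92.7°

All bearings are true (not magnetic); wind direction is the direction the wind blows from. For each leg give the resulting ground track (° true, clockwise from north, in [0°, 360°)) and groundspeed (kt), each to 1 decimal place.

Leg 1: track=221.0°, groundspeed=238.9 kt
Leg 2: track=337.9°, groundspeed=180.1 kt
Leg 3: track=102.3°, groundspeed=187.6 kt

Leg 1: heading 222.5°; drift -1.5° → track 221.0°, groundspeed 238.9 kt
Leg 2: heading 346.3°; drift -8.4° → track 337.9°, groundspeed 180.1 kt
Leg 3: heading 92.7°; drift +9.6° → track 102.3°, groundspeed 187.6 kt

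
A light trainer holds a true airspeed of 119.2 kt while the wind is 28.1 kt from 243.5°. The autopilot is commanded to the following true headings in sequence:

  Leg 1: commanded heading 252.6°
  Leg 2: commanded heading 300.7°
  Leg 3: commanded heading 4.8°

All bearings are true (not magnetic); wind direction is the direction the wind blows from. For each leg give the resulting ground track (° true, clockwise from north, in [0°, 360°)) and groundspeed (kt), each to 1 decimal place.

Leg 1: heading 252.6°; drift +2.8° → track 255.4°, groundspeed 91.6 kt
Leg 2: heading 300.7°; drift +12.8° → track 313.5°, groundspeed 106.6 kt
Leg 3: heading 4.8°; drift +10.2° → track 15.0°, groundspeed 135.9 kt

Leg 1: track=255.4°, groundspeed=91.6 kt
Leg 2: track=313.5°, groundspeed=106.6 kt
Leg 3: track=15.0°, groundspeed=135.9 kt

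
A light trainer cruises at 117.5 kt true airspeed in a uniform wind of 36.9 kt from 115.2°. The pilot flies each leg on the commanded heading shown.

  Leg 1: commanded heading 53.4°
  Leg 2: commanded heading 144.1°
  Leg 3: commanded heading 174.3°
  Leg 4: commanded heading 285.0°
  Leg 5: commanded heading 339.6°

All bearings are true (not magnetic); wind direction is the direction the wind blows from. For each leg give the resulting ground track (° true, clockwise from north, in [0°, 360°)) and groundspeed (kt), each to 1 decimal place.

Leg 1: heading 53.4°; drift -18.0° → track 35.4°, groundspeed 105.2 kt
Leg 2: heading 144.1°; drift +11.8° → track 155.9°, groundspeed 87.0 kt
Leg 3: heading 174.3°; drift +17.8° → track 192.1°, groundspeed 103.5 kt
Leg 4: heading 285.0°; drift +2.4° → track 287.4°, groundspeed 154.0 kt
Leg 5: heading 339.6°; drift -10.2° → track 329.4°, groundspeed 146.2 kt

Leg 1: track=35.4°, groundspeed=105.2 kt
Leg 2: track=155.9°, groundspeed=87.0 kt
Leg 3: track=192.1°, groundspeed=103.5 kt
Leg 4: track=287.4°, groundspeed=154.0 kt
Leg 5: track=329.4°, groundspeed=146.2 kt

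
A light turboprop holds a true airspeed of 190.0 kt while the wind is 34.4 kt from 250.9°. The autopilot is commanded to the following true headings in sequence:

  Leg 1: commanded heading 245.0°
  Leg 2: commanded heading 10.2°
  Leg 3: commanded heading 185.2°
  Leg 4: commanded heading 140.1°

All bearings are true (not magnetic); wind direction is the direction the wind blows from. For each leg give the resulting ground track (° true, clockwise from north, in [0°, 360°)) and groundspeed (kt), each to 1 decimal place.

Leg 1: track=243.7°, groundspeed=155.8 kt
Leg 2: track=18.5°, groundspeed=209.0 kt
Leg 3: track=175.1°, groundspeed=178.6 kt
Leg 4: track=131.1°, groundspeed=204.8 kt

Leg 1: heading 245.0°; drift -1.3° → track 243.7°, groundspeed 155.8 kt
Leg 2: heading 10.2°; drift +8.3° → track 18.5°, groundspeed 209.0 kt
Leg 3: heading 185.2°; drift -10.1° → track 175.1°, groundspeed 178.6 kt
Leg 4: heading 140.1°; drift -9.0° → track 131.1°, groundspeed 204.8 kt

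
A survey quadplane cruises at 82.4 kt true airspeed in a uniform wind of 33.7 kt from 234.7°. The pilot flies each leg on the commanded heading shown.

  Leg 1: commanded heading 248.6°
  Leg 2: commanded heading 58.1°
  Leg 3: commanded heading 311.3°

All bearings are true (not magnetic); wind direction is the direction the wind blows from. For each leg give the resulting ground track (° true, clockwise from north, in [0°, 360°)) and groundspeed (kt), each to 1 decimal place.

Leg 1: heading 248.6°; drift +9.3° → track 257.9°, groundspeed 50.3 kt
Leg 2: heading 58.1°; drift -1.0° → track 57.1°, groundspeed 116.1 kt
Leg 3: heading 311.3°; drift +23.7° → track 335.0°, groundspeed 81.5 kt

Leg 1: track=257.9°, groundspeed=50.3 kt
Leg 2: track=57.1°, groundspeed=116.1 kt
Leg 3: track=335.0°, groundspeed=81.5 kt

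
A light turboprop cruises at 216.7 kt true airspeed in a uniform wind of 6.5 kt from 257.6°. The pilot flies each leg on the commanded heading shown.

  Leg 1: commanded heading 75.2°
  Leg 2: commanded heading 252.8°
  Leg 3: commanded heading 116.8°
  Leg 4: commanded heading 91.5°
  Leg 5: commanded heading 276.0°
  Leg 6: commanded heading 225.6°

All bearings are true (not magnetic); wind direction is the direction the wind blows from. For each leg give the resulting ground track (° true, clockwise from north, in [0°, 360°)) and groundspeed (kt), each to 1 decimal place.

Leg 1: heading 75.2°; drift +0.1° → track 75.3°, groundspeed 223.2 kt
Leg 2: heading 252.8°; drift -0.1° → track 252.7°, groundspeed 210.2 kt
Leg 3: heading 116.8°; drift -1.1° → track 115.7°, groundspeed 221.8 kt
Leg 4: heading 91.5°; drift -0.4° → track 91.1°, groundspeed 223.0 kt
Leg 5: heading 276.0°; drift +0.6° → track 276.6°, groundspeed 210.5 kt
Leg 6: heading 225.6°; drift -0.9° → track 224.7°, groundspeed 211.2 kt

Leg 1: track=75.3°, groundspeed=223.2 kt
Leg 2: track=252.7°, groundspeed=210.2 kt
Leg 3: track=115.7°, groundspeed=221.8 kt
Leg 4: track=91.1°, groundspeed=223.0 kt
Leg 5: track=276.6°, groundspeed=210.5 kt
Leg 6: track=224.7°, groundspeed=211.2 kt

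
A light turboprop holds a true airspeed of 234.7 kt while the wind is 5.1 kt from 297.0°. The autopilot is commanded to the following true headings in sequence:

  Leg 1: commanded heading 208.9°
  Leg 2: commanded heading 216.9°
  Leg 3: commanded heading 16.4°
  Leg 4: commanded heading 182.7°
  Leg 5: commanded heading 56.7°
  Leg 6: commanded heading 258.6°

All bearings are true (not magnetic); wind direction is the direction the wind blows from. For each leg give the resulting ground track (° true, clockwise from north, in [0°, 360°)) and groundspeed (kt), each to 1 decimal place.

Leg 1: track=207.7°, groundspeed=234.6 kt
Leg 2: track=215.7°, groundspeed=233.9 kt
Leg 3: track=17.6°, groundspeed=233.8 kt
Leg 4: track=181.6°, groundspeed=236.8 kt
Leg 5: track=57.8°, groundspeed=237.3 kt
Leg 6: track=257.8°, groundspeed=230.7 kt

Leg 1: heading 208.9°; drift -1.2° → track 207.7°, groundspeed 234.6 kt
Leg 2: heading 216.9°; drift -1.2° → track 215.7°, groundspeed 233.9 kt
Leg 3: heading 16.4°; drift +1.2° → track 17.6°, groundspeed 233.8 kt
Leg 4: heading 182.7°; drift -1.1° → track 181.6°, groundspeed 236.8 kt
Leg 5: heading 56.7°; drift +1.1° → track 57.8°, groundspeed 237.3 kt
Leg 6: heading 258.6°; drift -0.8° → track 257.8°, groundspeed 230.7 kt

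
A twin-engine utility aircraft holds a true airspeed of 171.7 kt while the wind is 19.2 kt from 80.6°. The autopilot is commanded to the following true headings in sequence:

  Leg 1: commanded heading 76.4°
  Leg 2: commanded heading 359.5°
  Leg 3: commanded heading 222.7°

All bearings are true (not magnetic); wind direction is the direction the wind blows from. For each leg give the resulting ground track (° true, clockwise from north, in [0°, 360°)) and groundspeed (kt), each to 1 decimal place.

Leg 1: track=75.9°, groundspeed=152.6 kt
Leg 2: track=353.1°, groundspeed=169.8 kt
Leg 3: track=226.3°, groundspeed=187.2 kt

Leg 1: heading 76.4°; drift -0.5° → track 75.9°, groundspeed 152.6 kt
Leg 2: heading 359.5°; drift -6.4° → track 353.1°, groundspeed 169.8 kt
Leg 3: heading 222.7°; drift +3.6° → track 226.3°, groundspeed 187.2 kt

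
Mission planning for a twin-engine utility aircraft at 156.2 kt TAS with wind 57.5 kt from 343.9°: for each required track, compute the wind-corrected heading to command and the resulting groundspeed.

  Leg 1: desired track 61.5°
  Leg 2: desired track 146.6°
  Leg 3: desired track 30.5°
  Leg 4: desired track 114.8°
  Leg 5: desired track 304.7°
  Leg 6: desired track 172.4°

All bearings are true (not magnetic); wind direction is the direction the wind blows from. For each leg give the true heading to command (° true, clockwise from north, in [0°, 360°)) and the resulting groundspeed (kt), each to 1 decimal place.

Leg 1: heading=40.4°, groundspeed=133.4 kt
Leg 2: heading=140.3°, groundspeed=210.2 kt
Leg 3: heading=15.0°, groundspeed=111.0 kt
Leg 4: heading=98.6°, groundspeed=187.7 kt
Leg 5: heading=318.2°, groundspeed=107.4 kt
Leg 6: heading=175.5°, groundspeed=212.8 kt

Leg 1: desired track 61.5°; wind correction -21.1° → command heading 40.4°, groundspeed 133.4 kt
Leg 2: desired track 146.6°; wind correction -6.3° → command heading 140.3°, groundspeed 210.2 kt
Leg 3: desired track 30.5°; wind correction -15.5° → command heading 15.0°, groundspeed 111.0 kt
Leg 4: desired track 114.8°; wind correction -16.2° → command heading 98.6°, groundspeed 187.7 kt
Leg 5: desired track 304.7°; wind correction +13.5° → command heading 318.2°, groundspeed 107.4 kt
Leg 6: desired track 172.4°; wind correction +3.1° → command heading 175.5°, groundspeed 212.8 kt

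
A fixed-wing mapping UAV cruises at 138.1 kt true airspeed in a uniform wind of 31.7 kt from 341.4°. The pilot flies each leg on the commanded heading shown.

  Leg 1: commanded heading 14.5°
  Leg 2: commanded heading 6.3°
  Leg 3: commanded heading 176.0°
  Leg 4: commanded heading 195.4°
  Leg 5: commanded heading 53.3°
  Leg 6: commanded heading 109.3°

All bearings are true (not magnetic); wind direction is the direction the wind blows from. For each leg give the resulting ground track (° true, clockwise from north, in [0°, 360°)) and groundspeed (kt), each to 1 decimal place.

Leg 1: heading 14.5°; drift +8.8° → track 23.3°, groundspeed 112.9 kt
Leg 2: heading 6.3°; drift +7.0° → track 13.3°, groundspeed 110.2 kt
Leg 3: heading 176.0°; drift -2.7° → track 173.3°, groundspeed 169.0 kt
Leg 4: heading 195.4°; drift -6.2° → track 189.2°, groundspeed 165.3 kt
Leg 5: heading 53.3°; drift +13.2° → track 66.5°, groundspeed 131.7 kt
Leg 6: heading 109.3°; drift +9.0° → track 118.3°, groundspeed 159.5 kt

Leg 1: track=23.3°, groundspeed=112.9 kt
Leg 2: track=13.3°, groundspeed=110.2 kt
Leg 3: track=173.3°, groundspeed=169.0 kt
Leg 4: track=189.2°, groundspeed=165.3 kt
Leg 5: track=66.5°, groundspeed=131.7 kt
Leg 6: track=118.3°, groundspeed=159.5 kt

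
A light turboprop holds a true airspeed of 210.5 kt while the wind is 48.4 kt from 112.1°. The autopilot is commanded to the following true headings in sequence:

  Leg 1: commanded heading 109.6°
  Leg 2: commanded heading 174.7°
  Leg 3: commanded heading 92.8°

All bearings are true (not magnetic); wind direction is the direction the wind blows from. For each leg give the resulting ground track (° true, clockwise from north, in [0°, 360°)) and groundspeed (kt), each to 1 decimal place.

Leg 1: track=108.9°, groundspeed=162.2 kt
Leg 2: track=187.6°, groundspeed=193.1 kt
Leg 3: track=87.3°, groundspeed=165.6 kt

Leg 1: heading 109.6°; drift -0.7° → track 108.9°, groundspeed 162.2 kt
Leg 2: heading 174.7°; drift +12.9° → track 187.6°, groundspeed 193.1 kt
Leg 3: heading 92.8°; drift -5.5° → track 87.3°, groundspeed 165.6 kt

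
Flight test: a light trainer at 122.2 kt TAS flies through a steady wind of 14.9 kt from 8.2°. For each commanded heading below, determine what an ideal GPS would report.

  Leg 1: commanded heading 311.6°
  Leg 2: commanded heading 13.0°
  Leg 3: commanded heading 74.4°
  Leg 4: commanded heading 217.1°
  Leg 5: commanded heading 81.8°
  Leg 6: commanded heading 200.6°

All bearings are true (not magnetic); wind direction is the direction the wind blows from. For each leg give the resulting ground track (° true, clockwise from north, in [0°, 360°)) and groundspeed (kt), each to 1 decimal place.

Leg 1: track=305.4°, groundspeed=114.7 kt
Leg 2: track=13.7°, groundspeed=107.4 kt
Leg 3: track=81.1°, groundspeed=117.0 kt
Leg 4: track=214.1°, groundspeed=135.4 kt
Leg 5: track=88.7°, groundspeed=118.9 kt
Leg 6: track=199.3°, groundspeed=136.8 kt

Leg 1: heading 311.6°; drift -6.2° → track 305.4°, groundspeed 114.7 kt
Leg 2: heading 13.0°; drift +0.7° → track 13.7°, groundspeed 107.4 kt
Leg 3: heading 74.4°; drift +6.7° → track 81.1°, groundspeed 117.0 kt
Leg 4: heading 217.1°; drift -3.0° → track 214.1°, groundspeed 135.4 kt
Leg 5: heading 81.8°; drift +6.9° → track 88.7°, groundspeed 118.9 kt
Leg 6: heading 200.6°; drift -1.3° → track 199.3°, groundspeed 136.8 kt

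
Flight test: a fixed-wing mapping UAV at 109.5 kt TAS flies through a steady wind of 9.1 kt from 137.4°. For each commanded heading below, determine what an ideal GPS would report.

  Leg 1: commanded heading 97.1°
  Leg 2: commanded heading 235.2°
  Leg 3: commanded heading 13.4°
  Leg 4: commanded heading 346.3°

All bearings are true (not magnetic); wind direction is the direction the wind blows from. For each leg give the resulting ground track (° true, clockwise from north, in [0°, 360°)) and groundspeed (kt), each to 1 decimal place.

Leg 1: heading 97.1°; drift -3.3° → track 93.8°, groundspeed 102.7 kt
Leg 2: heading 235.2°; drift +4.7° → track 239.9°, groundspeed 111.1 kt
Leg 3: heading 13.4°; drift -3.8° → track 9.6°, groundspeed 114.8 kt
Leg 4: heading 346.3°; drift -2.1° → track 344.2°, groundspeed 117.5 kt

Leg 1: track=93.8°, groundspeed=102.7 kt
Leg 2: track=239.9°, groundspeed=111.1 kt
Leg 3: track=9.6°, groundspeed=114.8 kt
Leg 4: track=344.2°, groundspeed=117.5 kt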